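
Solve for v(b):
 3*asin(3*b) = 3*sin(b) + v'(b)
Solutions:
 v(b) = C1 + 3*b*asin(3*b) + sqrt(1 - 9*b^2) + 3*cos(b)


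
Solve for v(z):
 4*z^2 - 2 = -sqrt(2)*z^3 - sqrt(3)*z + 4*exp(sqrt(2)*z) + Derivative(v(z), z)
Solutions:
 v(z) = C1 + sqrt(2)*z^4/4 + 4*z^3/3 + sqrt(3)*z^2/2 - 2*z - 2*sqrt(2)*exp(sqrt(2)*z)


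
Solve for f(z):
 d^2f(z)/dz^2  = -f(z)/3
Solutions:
 f(z) = C1*sin(sqrt(3)*z/3) + C2*cos(sqrt(3)*z/3)


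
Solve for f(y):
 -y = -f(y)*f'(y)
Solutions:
 f(y) = -sqrt(C1 + y^2)
 f(y) = sqrt(C1 + y^2)


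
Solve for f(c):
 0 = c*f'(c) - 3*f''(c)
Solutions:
 f(c) = C1 + C2*erfi(sqrt(6)*c/6)


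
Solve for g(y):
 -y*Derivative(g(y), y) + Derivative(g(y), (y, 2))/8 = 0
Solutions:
 g(y) = C1 + C2*erfi(2*y)


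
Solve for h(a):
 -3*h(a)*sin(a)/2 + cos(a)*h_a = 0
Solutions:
 h(a) = C1/cos(a)^(3/2)


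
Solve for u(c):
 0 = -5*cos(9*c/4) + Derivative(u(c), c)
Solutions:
 u(c) = C1 + 20*sin(9*c/4)/9


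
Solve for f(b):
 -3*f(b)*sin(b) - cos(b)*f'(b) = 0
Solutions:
 f(b) = C1*cos(b)^3


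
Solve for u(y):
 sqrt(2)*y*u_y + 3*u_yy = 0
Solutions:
 u(y) = C1 + C2*erf(2^(3/4)*sqrt(3)*y/6)


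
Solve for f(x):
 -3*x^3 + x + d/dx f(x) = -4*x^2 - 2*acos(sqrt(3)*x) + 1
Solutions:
 f(x) = C1 + 3*x^4/4 - 4*x^3/3 - x^2/2 - 2*x*acos(sqrt(3)*x) + x + 2*sqrt(3)*sqrt(1 - 3*x^2)/3


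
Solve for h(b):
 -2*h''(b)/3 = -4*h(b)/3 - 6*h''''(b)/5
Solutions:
 h(b) = (C1*sin(10^(1/4)*sqrt(3)*b*sin(atan(sqrt(335)/5)/2)/3) + C2*cos(10^(1/4)*sqrt(3)*b*sin(atan(sqrt(335)/5)/2)/3))*exp(-10^(1/4)*sqrt(3)*b*cos(atan(sqrt(335)/5)/2)/3) + (C3*sin(10^(1/4)*sqrt(3)*b*sin(atan(sqrt(335)/5)/2)/3) + C4*cos(10^(1/4)*sqrt(3)*b*sin(atan(sqrt(335)/5)/2)/3))*exp(10^(1/4)*sqrt(3)*b*cos(atan(sqrt(335)/5)/2)/3)


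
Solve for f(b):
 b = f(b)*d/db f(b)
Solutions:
 f(b) = -sqrt(C1 + b^2)
 f(b) = sqrt(C1 + b^2)


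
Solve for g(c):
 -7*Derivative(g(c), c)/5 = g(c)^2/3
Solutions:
 g(c) = 21/(C1 + 5*c)


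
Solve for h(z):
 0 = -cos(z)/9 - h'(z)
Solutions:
 h(z) = C1 - sin(z)/9


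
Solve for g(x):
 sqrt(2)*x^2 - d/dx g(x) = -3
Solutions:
 g(x) = C1 + sqrt(2)*x^3/3 + 3*x


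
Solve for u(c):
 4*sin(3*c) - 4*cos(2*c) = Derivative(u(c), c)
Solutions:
 u(c) = C1 - 2*sin(2*c) - 4*cos(3*c)/3


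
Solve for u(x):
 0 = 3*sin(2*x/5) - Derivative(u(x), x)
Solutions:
 u(x) = C1 - 15*cos(2*x/5)/2


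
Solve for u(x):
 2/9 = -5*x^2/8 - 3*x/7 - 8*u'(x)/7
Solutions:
 u(x) = C1 - 35*x^3/192 - 3*x^2/16 - 7*x/36


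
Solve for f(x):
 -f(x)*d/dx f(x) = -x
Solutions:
 f(x) = -sqrt(C1 + x^2)
 f(x) = sqrt(C1 + x^2)


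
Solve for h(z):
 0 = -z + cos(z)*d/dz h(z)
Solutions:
 h(z) = C1 + Integral(z/cos(z), z)


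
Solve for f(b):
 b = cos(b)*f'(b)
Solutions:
 f(b) = C1 + Integral(b/cos(b), b)


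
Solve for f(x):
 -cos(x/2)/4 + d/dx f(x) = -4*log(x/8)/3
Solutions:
 f(x) = C1 - 4*x*log(x)/3 + 4*x/3 + 4*x*log(2) + sin(x/2)/2


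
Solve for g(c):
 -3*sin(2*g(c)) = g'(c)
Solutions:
 g(c) = pi - acos((-C1 - exp(12*c))/(C1 - exp(12*c)))/2
 g(c) = acos((-C1 - exp(12*c))/(C1 - exp(12*c)))/2


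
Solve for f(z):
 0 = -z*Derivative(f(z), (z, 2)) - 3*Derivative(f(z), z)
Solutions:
 f(z) = C1 + C2/z^2


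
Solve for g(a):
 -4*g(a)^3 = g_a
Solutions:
 g(a) = -sqrt(2)*sqrt(-1/(C1 - 4*a))/2
 g(a) = sqrt(2)*sqrt(-1/(C1 - 4*a))/2


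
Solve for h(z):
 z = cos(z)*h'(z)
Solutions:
 h(z) = C1 + Integral(z/cos(z), z)


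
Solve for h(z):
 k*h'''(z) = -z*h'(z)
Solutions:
 h(z) = C1 + Integral(C2*airyai(z*(-1/k)^(1/3)) + C3*airybi(z*(-1/k)^(1/3)), z)


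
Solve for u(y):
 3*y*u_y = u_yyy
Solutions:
 u(y) = C1 + Integral(C2*airyai(3^(1/3)*y) + C3*airybi(3^(1/3)*y), y)


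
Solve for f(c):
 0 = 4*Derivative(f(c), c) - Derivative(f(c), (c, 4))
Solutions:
 f(c) = C1 + C4*exp(2^(2/3)*c) + (C2*sin(2^(2/3)*sqrt(3)*c/2) + C3*cos(2^(2/3)*sqrt(3)*c/2))*exp(-2^(2/3)*c/2)


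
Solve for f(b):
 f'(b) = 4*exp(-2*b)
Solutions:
 f(b) = C1 - 2*exp(-2*b)


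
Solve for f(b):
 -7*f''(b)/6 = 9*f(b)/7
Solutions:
 f(b) = C1*sin(3*sqrt(6)*b/7) + C2*cos(3*sqrt(6)*b/7)


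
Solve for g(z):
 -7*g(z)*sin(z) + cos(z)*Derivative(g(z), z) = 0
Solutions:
 g(z) = C1/cos(z)^7


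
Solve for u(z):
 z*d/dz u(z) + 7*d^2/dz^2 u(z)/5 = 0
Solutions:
 u(z) = C1 + C2*erf(sqrt(70)*z/14)


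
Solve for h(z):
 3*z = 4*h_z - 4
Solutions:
 h(z) = C1 + 3*z^2/8 + z


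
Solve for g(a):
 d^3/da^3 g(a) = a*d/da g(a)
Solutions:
 g(a) = C1 + Integral(C2*airyai(a) + C3*airybi(a), a)


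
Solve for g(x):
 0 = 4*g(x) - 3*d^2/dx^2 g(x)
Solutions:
 g(x) = C1*exp(-2*sqrt(3)*x/3) + C2*exp(2*sqrt(3)*x/3)


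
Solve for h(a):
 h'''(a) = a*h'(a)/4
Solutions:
 h(a) = C1 + Integral(C2*airyai(2^(1/3)*a/2) + C3*airybi(2^(1/3)*a/2), a)


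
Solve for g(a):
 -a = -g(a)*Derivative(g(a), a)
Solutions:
 g(a) = -sqrt(C1 + a^2)
 g(a) = sqrt(C1 + a^2)


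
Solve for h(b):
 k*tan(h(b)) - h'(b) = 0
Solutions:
 h(b) = pi - asin(C1*exp(b*k))
 h(b) = asin(C1*exp(b*k))


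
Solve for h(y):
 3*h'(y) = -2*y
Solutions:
 h(y) = C1 - y^2/3


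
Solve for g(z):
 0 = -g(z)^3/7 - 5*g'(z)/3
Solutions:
 g(z) = -sqrt(70)*sqrt(-1/(C1 - 3*z))/2
 g(z) = sqrt(70)*sqrt(-1/(C1 - 3*z))/2


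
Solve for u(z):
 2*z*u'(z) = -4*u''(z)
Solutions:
 u(z) = C1 + C2*erf(z/2)


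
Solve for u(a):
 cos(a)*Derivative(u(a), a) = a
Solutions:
 u(a) = C1 + Integral(a/cos(a), a)


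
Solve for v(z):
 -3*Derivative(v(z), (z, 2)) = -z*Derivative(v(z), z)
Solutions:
 v(z) = C1 + C2*erfi(sqrt(6)*z/6)


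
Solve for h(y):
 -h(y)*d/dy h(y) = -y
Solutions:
 h(y) = -sqrt(C1 + y^2)
 h(y) = sqrt(C1 + y^2)


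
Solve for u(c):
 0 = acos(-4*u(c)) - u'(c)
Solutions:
 Integral(1/acos(-4*_y), (_y, u(c))) = C1 + c


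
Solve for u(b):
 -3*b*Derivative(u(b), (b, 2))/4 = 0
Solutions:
 u(b) = C1 + C2*b


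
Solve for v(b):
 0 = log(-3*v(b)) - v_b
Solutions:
 -Integral(1/(log(-_y) + log(3)), (_y, v(b))) = C1 - b


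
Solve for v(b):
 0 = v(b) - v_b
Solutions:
 v(b) = C1*exp(b)


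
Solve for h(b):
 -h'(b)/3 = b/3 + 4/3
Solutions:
 h(b) = C1 - b^2/2 - 4*b


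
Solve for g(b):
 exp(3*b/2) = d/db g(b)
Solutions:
 g(b) = C1 + 2*exp(3*b/2)/3


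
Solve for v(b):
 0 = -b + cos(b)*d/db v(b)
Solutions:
 v(b) = C1 + Integral(b/cos(b), b)


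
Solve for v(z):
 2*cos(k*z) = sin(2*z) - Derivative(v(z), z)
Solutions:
 v(z) = C1 - cos(2*z)/2 - 2*sin(k*z)/k


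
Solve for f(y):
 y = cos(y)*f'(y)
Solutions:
 f(y) = C1 + Integral(y/cos(y), y)


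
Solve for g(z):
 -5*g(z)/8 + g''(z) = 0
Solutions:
 g(z) = C1*exp(-sqrt(10)*z/4) + C2*exp(sqrt(10)*z/4)


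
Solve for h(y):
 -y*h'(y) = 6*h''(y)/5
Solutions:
 h(y) = C1 + C2*erf(sqrt(15)*y/6)


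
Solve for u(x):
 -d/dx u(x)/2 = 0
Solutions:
 u(x) = C1


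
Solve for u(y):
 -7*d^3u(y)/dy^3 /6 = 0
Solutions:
 u(y) = C1 + C2*y + C3*y^2


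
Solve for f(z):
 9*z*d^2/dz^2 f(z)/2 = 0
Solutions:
 f(z) = C1 + C2*z


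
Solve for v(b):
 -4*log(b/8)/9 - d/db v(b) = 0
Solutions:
 v(b) = C1 - 4*b*log(b)/9 + 4*b/9 + 4*b*log(2)/3


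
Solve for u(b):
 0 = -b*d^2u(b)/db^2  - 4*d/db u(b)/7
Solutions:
 u(b) = C1 + C2*b^(3/7)


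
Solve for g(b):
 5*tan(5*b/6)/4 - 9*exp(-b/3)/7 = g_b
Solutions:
 g(b) = C1 + 3*log(tan(5*b/6)^2 + 1)/4 + 27*exp(-b/3)/7


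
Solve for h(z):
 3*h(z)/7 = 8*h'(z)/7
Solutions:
 h(z) = C1*exp(3*z/8)


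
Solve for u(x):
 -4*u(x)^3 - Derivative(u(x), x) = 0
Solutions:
 u(x) = -sqrt(2)*sqrt(-1/(C1 - 4*x))/2
 u(x) = sqrt(2)*sqrt(-1/(C1 - 4*x))/2


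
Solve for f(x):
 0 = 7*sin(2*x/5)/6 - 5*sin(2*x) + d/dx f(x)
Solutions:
 f(x) = C1 + 35*cos(2*x/5)/12 - 5*cos(2*x)/2


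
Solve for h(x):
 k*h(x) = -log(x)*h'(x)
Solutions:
 h(x) = C1*exp(-k*li(x))


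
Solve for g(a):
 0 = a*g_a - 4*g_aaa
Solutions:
 g(a) = C1 + Integral(C2*airyai(2^(1/3)*a/2) + C3*airybi(2^(1/3)*a/2), a)


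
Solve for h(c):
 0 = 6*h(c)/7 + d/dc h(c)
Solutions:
 h(c) = C1*exp(-6*c/7)


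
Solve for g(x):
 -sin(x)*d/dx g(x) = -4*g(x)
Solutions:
 g(x) = C1*(cos(x)^2 - 2*cos(x) + 1)/(cos(x)^2 + 2*cos(x) + 1)


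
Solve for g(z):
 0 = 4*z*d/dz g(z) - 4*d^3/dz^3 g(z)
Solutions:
 g(z) = C1 + Integral(C2*airyai(z) + C3*airybi(z), z)


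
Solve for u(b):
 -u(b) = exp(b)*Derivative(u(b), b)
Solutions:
 u(b) = C1*exp(exp(-b))


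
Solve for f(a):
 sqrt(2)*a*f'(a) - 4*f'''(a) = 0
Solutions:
 f(a) = C1 + Integral(C2*airyai(sqrt(2)*a/2) + C3*airybi(sqrt(2)*a/2), a)


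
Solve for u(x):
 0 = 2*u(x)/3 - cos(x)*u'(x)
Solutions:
 u(x) = C1*(sin(x) + 1)^(1/3)/(sin(x) - 1)^(1/3)


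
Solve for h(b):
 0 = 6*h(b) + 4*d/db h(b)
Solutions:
 h(b) = C1*exp(-3*b/2)


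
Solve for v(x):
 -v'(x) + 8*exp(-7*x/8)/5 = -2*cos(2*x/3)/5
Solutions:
 v(x) = C1 + 3*sin(2*x/3)/5 - 64*exp(-7*x/8)/35


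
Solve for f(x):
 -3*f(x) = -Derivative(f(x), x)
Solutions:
 f(x) = C1*exp(3*x)


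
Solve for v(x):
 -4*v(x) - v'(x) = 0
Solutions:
 v(x) = C1*exp(-4*x)


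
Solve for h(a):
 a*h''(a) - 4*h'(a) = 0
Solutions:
 h(a) = C1 + C2*a^5


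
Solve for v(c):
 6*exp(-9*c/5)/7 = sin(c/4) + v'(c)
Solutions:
 v(c) = C1 + 4*cos(c/4) - 10*exp(-9*c/5)/21


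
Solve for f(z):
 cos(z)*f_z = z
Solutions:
 f(z) = C1 + Integral(z/cos(z), z)


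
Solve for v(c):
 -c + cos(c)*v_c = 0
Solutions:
 v(c) = C1 + Integral(c/cos(c), c)


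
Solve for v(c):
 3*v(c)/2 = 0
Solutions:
 v(c) = 0


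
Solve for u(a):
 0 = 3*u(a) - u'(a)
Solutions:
 u(a) = C1*exp(3*a)


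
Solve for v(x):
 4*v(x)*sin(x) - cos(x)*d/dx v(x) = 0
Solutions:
 v(x) = C1/cos(x)^4


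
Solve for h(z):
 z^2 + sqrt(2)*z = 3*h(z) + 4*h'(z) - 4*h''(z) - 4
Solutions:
 h(z) = C1*exp(-z/2) + C2*exp(3*z/2) + z^2/3 - 8*z/9 + sqrt(2)*z/3 - 4*sqrt(2)/9 + 92/27


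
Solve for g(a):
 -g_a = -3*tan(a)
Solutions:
 g(a) = C1 - 3*log(cos(a))


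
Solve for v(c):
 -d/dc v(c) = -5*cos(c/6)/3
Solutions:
 v(c) = C1 + 10*sin(c/6)


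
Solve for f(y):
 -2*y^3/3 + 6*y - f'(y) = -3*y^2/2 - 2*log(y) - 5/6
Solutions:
 f(y) = C1 - y^4/6 + y^3/2 + 3*y^2 + 2*y*log(y) - 7*y/6


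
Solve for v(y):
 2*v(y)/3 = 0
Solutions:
 v(y) = 0


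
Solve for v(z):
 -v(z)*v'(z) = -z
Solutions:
 v(z) = -sqrt(C1 + z^2)
 v(z) = sqrt(C1 + z^2)


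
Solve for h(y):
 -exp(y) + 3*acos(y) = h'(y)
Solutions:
 h(y) = C1 + 3*y*acos(y) - 3*sqrt(1 - y^2) - exp(y)


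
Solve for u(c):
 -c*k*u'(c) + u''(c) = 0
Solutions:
 u(c) = Piecewise((-sqrt(2)*sqrt(pi)*C1*erf(sqrt(2)*c*sqrt(-k)/2)/(2*sqrt(-k)) - C2, (k > 0) | (k < 0)), (-C1*c - C2, True))


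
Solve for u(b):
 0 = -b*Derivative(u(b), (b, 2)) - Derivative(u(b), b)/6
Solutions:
 u(b) = C1 + C2*b^(5/6)


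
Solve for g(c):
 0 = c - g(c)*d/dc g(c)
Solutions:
 g(c) = -sqrt(C1 + c^2)
 g(c) = sqrt(C1 + c^2)


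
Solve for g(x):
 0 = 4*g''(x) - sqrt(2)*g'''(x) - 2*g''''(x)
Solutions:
 g(x) = C1 + C2*x + C3*exp(x*(-sqrt(2) + sqrt(34))/4) + C4*exp(-x*(sqrt(2) + sqrt(34))/4)


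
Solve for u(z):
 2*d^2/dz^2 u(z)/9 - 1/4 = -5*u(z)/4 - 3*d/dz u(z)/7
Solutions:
 u(z) = (C1*sin(3*sqrt(409)*z/28) + C2*cos(3*sqrt(409)*z/28))*exp(-27*z/28) + 1/5


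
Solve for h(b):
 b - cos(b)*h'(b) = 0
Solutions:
 h(b) = C1 + Integral(b/cos(b), b)


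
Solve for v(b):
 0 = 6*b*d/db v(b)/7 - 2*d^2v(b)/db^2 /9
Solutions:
 v(b) = C1 + C2*erfi(3*sqrt(42)*b/14)


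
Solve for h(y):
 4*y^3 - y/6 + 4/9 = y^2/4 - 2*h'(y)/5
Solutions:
 h(y) = C1 - 5*y^4/2 + 5*y^3/24 + 5*y^2/24 - 10*y/9


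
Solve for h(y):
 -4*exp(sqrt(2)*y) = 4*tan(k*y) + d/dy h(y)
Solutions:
 h(y) = C1 - 4*Piecewise((-log(cos(k*y))/k, Ne(k, 0)), (0, True)) - 2*sqrt(2)*exp(sqrt(2)*y)


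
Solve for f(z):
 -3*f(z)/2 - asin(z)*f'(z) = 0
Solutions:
 f(z) = C1*exp(-3*Integral(1/asin(z), z)/2)


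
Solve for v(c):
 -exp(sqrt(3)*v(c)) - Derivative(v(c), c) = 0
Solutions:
 v(c) = sqrt(3)*(2*log(1/(C1 + c)) - log(3))/6


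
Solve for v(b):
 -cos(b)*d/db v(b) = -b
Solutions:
 v(b) = C1 + Integral(b/cos(b), b)


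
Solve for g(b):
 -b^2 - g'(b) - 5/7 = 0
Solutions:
 g(b) = C1 - b^3/3 - 5*b/7


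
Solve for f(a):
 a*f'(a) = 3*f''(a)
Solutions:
 f(a) = C1 + C2*erfi(sqrt(6)*a/6)


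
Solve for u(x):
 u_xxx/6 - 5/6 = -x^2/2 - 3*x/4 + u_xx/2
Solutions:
 u(x) = C1 + C2*x + C3*exp(3*x) + x^4/12 + 13*x^3/36 - 17*x^2/36


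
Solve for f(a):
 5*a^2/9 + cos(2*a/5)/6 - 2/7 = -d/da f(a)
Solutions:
 f(a) = C1 - 5*a^3/27 + 2*a/7 - 5*sin(2*a/5)/12


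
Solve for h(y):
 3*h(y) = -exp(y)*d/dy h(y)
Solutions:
 h(y) = C1*exp(3*exp(-y))


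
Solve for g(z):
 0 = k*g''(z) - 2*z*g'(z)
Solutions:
 g(z) = C1 + C2*erf(z*sqrt(-1/k))/sqrt(-1/k)


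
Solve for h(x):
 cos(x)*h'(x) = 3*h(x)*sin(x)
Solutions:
 h(x) = C1/cos(x)^3


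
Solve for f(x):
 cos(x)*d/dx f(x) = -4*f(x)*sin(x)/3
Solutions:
 f(x) = C1*cos(x)^(4/3)


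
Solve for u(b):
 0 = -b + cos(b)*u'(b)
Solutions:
 u(b) = C1 + Integral(b/cos(b), b)


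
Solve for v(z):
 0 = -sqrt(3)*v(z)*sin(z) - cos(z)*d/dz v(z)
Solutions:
 v(z) = C1*cos(z)^(sqrt(3))


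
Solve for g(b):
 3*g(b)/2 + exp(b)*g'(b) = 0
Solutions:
 g(b) = C1*exp(3*exp(-b)/2)


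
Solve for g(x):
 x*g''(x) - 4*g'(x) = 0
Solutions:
 g(x) = C1 + C2*x^5


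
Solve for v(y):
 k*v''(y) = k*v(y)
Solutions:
 v(y) = C1*exp(-y) + C2*exp(y)


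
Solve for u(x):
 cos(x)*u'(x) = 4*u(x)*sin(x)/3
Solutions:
 u(x) = C1/cos(x)^(4/3)


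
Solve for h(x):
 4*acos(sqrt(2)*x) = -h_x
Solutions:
 h(x) = C1 - 4*x*acos(sqrt(2)*x) + 2*sqrt(2)*sqrt(1 - 2*x^2)


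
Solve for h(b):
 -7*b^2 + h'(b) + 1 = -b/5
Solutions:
 h(b) = C1 + 7*b^3/3 - b^2/10 - b


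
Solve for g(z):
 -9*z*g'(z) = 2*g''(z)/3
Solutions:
 g(z) = C1 + C2*erf(3*sqrt(3)*z/2)


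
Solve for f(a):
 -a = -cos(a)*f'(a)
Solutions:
 f(a) = C1 + Integral(a/cos(a), a)


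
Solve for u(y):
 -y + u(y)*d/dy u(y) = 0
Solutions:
 u(y) = -sqrt(C1 + y^2)
 u(y) = sqrt(C1 + y^2)


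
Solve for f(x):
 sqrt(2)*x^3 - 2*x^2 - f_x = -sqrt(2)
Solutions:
 f(x) = C1 + sqrt(2)*x^4/4 - 2*x^3/3 + sqrt(2)*x


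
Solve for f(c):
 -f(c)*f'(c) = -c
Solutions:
 f(c) = -sqrt(C1 + c^2)
 f(c) = sqrt(C1 + c^2)


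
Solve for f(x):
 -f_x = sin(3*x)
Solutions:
 f(x) = C1 + cos(3*x)/3


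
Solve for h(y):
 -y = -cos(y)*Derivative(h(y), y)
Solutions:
 h(y) = C1 + Integral(y/cos(y), y)


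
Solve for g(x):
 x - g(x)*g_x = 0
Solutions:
 g(x) = -sqrt(C1 + x^2)
 g(x) = sqrt(C1 + x^2)


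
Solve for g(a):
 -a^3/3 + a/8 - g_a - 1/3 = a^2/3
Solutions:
 g(a) = C1 - a^4/12 - a^3/9 + a^2/16 - a/3


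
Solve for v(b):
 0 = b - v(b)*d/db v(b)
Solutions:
 v(b) = -sqrt(C1 + b^2)
 v(b) = sqrt(C1 + b^2)


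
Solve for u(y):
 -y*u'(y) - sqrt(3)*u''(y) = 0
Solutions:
 u(y) = C1 + C2*erf(sqrt(2)*3^(3/4)*y/6)


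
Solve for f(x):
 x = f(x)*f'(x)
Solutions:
 f(x) = -sqrt(C1 + x^2)
 f(x) = sqrt(C1 + x^2)


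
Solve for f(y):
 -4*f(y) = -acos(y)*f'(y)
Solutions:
 f(y) = C1*exp(4*Integral(1/acos(y), y))


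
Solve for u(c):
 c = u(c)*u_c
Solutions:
 u(c) = -sqrt(C1 + c^2)
 u(c) = sqrt(C1 + c^2)


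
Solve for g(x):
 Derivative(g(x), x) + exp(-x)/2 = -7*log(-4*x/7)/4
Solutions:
 g(x) = C1 - 7*x*log(-x)/4 + 7*x*(-2*log(2) + 1 + log(7))/4 + exp(-x)/2


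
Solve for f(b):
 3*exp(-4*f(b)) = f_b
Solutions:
 f(b) = log(-I*(C1 + 12*b)^(1/4))
 f(b) = log(I*(C1 + 12*b)^(1/4))
 f(b) = log(-(C1 + 12*b)^(1/4))
 f(b) = log(C1 + 12*b)/4


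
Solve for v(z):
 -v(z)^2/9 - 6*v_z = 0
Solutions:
 v(z) = 54/(C1 + z)


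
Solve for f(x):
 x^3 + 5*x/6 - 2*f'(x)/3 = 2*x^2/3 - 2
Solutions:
 f(x) = C1 + 3*x^4/8 - x^3/3 + 5*x^2/8 + 3*x


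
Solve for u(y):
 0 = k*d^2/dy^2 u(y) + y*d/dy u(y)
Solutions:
 u(y) = C1 + C2*sqrt(k)*erf(sqrt(2)*y*sqrt(1/k)/2)


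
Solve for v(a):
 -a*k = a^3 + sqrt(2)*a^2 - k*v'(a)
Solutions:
 v(a) = C1 + a^4/(4*k) + sqrt(2)*a^3/(3*k) + a^2/2


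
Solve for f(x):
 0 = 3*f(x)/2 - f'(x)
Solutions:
 f(x) = C1*exp(3*x/2)


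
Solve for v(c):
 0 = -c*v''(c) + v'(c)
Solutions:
 v(c) = C1 + C2*c^2


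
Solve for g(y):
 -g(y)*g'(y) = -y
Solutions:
 g(y) = -sqrt(C1 + y^2)
 g(y) = sqrt(C1 + y^2)


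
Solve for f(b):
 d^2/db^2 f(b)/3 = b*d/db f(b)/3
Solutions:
 f(b) = C1 + C2*erfi(sqrt(2)*b/2)


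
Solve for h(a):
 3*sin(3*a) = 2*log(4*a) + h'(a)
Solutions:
 h(a) = C1 - 2*a*log(a) - 4*a*log(2) + 2*a - cos(3*a)


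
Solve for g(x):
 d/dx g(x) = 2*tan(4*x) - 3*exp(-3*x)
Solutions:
 g(x) = C1 + log(tan(4*x)^2 + 1)/4 + exp(-3*x)


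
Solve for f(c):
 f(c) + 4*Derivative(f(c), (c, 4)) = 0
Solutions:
 f(c) = (C1*sin(c/2) + C2*cos(c/2))*exp(-c/2) + (C3*sin(c/2) + C4*cos(c/2))*exp(c/2)


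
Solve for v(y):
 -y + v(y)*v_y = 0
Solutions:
 v(y) = -sqrt(C1 + y^2)
 v(y) = sqrt(C1 + y^2)


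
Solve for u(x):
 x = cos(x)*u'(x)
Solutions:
 u(x) = C1 + Integral(x/cos(x), x)


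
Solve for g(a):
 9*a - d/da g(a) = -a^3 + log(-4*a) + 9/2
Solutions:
 g(a) = C1 + a^4/4 + 9*a^2/2 - a*log(-a) + a*(-7/2 - 2*log(2))


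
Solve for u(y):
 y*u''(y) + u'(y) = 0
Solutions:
 u(y) = C1 + C2*log(y)


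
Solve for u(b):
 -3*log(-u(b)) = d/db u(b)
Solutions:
 -li(-u(b)) = C1 - 3*b


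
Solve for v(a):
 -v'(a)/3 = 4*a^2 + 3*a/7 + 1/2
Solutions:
 v(a) = C1 - 4*a^3 - 9*a^2/14 - 3*a/2


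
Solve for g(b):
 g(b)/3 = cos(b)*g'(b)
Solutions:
 g(b) = C1*(sin(b) + 1)^(1/6)/(sin(b) - 1)^(1/6)


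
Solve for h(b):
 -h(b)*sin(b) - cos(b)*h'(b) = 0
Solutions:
 h(b) = C1*cos(b)


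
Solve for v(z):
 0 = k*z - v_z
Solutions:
 v(z) = C1 + k*z^2/2


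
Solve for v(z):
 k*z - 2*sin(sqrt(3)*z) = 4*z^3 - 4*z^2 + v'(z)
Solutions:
 v(z) = C1 + k*z^2/2 - z^4 + 4*z^3/3 + 2*sqrt(3)*cos(sqrt(3)*z)/3


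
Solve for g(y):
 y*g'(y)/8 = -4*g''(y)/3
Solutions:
 g(y) = C1 + C2*erf(sqrt(3)*y/8)


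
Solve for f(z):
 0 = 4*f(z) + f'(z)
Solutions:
 f(z) = C1*exp(-4*z)


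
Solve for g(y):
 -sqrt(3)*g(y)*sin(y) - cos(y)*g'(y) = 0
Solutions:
 g(y) = C1*cos(y)^(sqrt(3))


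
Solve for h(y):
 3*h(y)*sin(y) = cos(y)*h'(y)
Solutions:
 h(y) = C1/cos(y)^3


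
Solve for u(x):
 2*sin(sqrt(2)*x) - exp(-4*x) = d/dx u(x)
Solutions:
 u(x) = C1 - sqrt(2)*cos(sqrt(2)*x) + exp(-4*x)/4


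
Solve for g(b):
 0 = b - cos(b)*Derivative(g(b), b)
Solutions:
 g(b) = C1 + Integral(b/cos(b), b)


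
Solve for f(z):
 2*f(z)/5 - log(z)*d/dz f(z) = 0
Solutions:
 f(z) = C1*exp(2*li(z)/5)


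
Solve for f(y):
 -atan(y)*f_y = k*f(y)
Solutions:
 f(y) = C1*exp(-k*Integral(1/atan(y), y))


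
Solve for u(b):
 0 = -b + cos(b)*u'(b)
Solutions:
 u(b) = C1 + Integral(b/cos(b), b)


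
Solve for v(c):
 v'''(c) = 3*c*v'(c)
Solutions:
 v(c) = C1 + Integral(C2*airyai(3^(1/3)*c) + C3*airybi(3^(1/3)*c), c)


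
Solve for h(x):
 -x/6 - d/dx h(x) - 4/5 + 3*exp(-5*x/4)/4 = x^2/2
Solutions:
 h(x) = C1 - x^3/6 - x^2/12 - 4*x/5 - 3*exp(-5*x/4)/5


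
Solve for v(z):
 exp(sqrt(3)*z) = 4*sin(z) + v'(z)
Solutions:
 v(z) = C1 + sqrt(3)*exp(sqrt(3)*z)/3 + 4*cos(z)


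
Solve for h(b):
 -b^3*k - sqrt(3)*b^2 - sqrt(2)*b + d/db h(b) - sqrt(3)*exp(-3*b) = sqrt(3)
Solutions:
 h(b) = C1 + b^4*k/4 + sqrt(3)*b^3/3 + sqrt(2)*b^2/2 + sqrt(3)*b - sqrt(3)*exp(-3*b)/3


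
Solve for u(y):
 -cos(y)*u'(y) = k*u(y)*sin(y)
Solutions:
 u(y) = C1*exp(k*log(cos(y)))


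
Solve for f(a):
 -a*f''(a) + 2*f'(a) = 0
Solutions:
 f(a) = C1 + C2*a^3


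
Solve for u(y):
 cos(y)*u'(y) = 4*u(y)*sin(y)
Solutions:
 u(y) = C1/cos(y)^4


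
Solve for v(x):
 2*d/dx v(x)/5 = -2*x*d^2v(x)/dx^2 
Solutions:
 v(x) = C1 + C2*x^(4/5)


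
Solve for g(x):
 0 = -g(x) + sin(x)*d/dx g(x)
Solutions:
 g(x) = C1*sqrt(cos(x) - 1)/sqrt(cos(x) + 1)


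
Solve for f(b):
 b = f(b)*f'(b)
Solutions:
 f(b) = -sqrt(C1 + b^2)
 f(b) = sqrt(C1 + b^2)


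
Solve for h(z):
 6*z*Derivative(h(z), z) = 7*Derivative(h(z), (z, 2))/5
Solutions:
 h(z) = C1 + C2*erfi(sqrt(105)*z/7)


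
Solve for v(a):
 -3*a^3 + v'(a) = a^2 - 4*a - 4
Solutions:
 v(a) = C1 + 3*a^4/4 + a^3/3 - 2*a^2 - 4*a


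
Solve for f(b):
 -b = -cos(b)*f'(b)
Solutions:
 f(b) = C1 + Integral(b/cos(b), b)


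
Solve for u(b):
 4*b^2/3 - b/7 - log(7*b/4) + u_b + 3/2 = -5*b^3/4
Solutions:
 u(b) = C1 - 5*b^4/16 - 4*b^3/9 + b^2/14 + b*log(b) - 5*b/2 + b*log(7/4)


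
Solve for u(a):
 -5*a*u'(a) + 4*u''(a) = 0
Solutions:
 u(a) = C1 + C2*erfi(sqrt(10)*a/4)


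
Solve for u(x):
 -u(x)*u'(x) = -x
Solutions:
 u(x) = -sqrt(C1 + x^2)
 u(x) = sqrt(C1 + x^2)


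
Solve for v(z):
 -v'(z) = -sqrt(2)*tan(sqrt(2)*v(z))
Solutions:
 v(z) = sqrt(2)*(pi - asin(C1*exp(2*z)))/2
 v(z) = sqrt(2)*asin(C1*exp(2*z))/2


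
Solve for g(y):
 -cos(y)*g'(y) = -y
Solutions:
 g(y) = C1 + Integral(y/cos(y), y)


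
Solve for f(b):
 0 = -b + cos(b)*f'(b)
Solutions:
 f(b) = C1 + Integral(b/cos(b), b)


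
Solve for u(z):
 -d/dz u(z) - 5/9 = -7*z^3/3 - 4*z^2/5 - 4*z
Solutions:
 u(z) = C1 + 7*z^4/12 + 4*z^3/15 + 2*z^2 - 5*z/9


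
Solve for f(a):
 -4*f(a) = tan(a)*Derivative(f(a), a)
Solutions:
 f(a) = C1/sin(a)^4


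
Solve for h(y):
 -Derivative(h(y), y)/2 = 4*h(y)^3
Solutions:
 h(y) = -sqrt(2)*sqrt(-1/(C1 - 8*y))/2
 h(y) = sqrt(2)*sqrt(-1/(C1 - 8*y))/2


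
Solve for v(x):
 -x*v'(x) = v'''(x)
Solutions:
 v(x) = C1 + Integral(C2*airyai(-x) + C3*airybi(-x), x)


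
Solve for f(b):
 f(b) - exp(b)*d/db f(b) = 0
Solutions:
 f(b) = C1*exp(-exp(-b))


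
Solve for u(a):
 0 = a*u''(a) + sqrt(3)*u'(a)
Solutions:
 u(a) = C1 + C2*a^(1 - sqrt(3))


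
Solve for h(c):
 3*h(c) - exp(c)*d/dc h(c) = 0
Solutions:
 h(c) = C1*exp(-3*exp(-c))


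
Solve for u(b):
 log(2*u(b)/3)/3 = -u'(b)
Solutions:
 3*Integral(1/(log(_y) - log(3) + log(2)), (_y, u(b))) = C1 - b


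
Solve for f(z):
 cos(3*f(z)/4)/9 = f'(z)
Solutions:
 -z/9 - 2*log(sin(3*f(z)/4) - 1)/3 + 2*log(sin(3*f(z)/4) + 1)/3 = C1


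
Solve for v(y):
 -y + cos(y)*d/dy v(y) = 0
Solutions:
 v(y) = C1 + Integral(y/cos(y), y)


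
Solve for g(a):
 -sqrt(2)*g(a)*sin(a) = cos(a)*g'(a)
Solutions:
 g(a) = C1*cos(a)^(sqrt(2))


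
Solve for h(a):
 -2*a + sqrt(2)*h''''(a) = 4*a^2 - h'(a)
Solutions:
 h(a) = C1 + C4*exp(-2^(5/6)*a/2) + 4*a^3/3 + a^2 + (C2*sin(2^(5/6)*sqrt(3)*a/4) + C3*cos(2^(5/6)*sqrt(3)*a/4))*exp(2^(5/6)*a/4)


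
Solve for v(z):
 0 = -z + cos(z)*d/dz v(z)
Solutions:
 v(z) = C1 + Integral(z/cos(z), z)


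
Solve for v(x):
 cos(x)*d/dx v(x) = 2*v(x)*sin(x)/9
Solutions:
 v(x) = C1/cos(x)^(2/9)


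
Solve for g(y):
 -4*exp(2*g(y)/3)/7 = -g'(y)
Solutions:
 g(y) = 3*log(-sqrt(-1/(C1 + 4*y))) - 3*log(2) + 3*log(42)/2
 g(y) = 3*log(-1/(C1 + 4*y))/2 - 3*log(2) + 3*log(42)/2


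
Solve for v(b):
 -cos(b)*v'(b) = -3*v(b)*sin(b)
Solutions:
 v(b) = C1/cos(b)^3


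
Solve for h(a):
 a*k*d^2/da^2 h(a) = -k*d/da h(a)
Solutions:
 h(a) = C1 + C2*log(a)


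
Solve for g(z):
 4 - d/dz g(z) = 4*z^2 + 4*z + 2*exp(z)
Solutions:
 g(z) = C1 - 4*z^3/3 - 2*z^2 + 4*z - 2*exp(z)


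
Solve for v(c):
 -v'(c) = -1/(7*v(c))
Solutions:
 v(c) = -sqrt(C1 + 14*c)/7
 v(c) = sqrt(C1 + 14*c)/7


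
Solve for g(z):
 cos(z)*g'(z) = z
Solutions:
 g(z) = C1 + Integral(z/cos(z), z)


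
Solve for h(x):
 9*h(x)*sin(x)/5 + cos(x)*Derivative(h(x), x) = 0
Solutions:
 h(x) = C1*cos(x)^(9/5)


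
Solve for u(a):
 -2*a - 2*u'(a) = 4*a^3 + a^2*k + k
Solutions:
 u(a) = C1 - a^4/2 - a^3*k/6 - a^2/2 - a*k/2


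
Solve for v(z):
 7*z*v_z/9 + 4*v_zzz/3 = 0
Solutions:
 v(z) = C1 + Integral(C2*airyai(-126^(1/3)*z/6) + C3*airybi(-126^(1/3)*z/6), z)


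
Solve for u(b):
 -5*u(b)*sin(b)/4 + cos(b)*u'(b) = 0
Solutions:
 u(b) = C1/cos(b)^(5/4)


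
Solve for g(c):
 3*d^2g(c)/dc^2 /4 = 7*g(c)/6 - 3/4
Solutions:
 g(c) = C1*exp(-sqrt(14)*c/3) + C2*exp(sqrt(14)*c/3) + 9/14


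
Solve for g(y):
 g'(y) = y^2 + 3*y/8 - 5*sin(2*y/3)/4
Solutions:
 g(y) = C1 + y^3/3 + 3*y^2/16 + 15*cos(2*y/3)/8


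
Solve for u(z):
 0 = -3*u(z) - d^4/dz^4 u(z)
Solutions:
 u(z) = (C1*sin(sqrt(2)*3^(1/4)*z/2) + C2*cos(sqrt(2)*3^(1/4)*z/2))*exp(-sqrt(2)*3^(1/4)*z/2) + (C3*sin(sqrt(2)*3^(1/4)*z/2) + C4*cos(sqrt(2)*3^(1/4)*z/2))*exp(sqrt(2)*3^(1/4)*z/2)


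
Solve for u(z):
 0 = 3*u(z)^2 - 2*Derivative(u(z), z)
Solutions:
 u(z) = -2/(C1 + 3*z)


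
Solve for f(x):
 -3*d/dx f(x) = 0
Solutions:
 f(x) = C1


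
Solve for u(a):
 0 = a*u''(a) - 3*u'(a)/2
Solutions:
 u(a) = C1 + C2*a^(5/2)


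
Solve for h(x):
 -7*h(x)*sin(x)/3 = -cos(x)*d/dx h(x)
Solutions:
 h(x) = C1/cos(x)^(7/3)


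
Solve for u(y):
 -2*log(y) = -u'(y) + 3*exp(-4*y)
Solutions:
 u(y) = C1 + 2*y*log(y) - 2*y - 3*exp(-4*y)/4


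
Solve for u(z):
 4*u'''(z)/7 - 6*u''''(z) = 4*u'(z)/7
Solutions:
 u(z) = C1 + C2*exp(z*(4/(63*sqrt(35673) + 11899)^(1/3) + 4 + (63*sqrt(35673) + 11899)^(1/3))/126)*sin(sqrt(3)*z*(-(63*sqrt(35673) + 11899)^(1/3) + 4/(63*sqrt(35673) + 11899)^(1/3))/126) + C3*exp(z*(4/(63*sqrt(35673) + 11899)^(1/3) + 4 + (63*sqrt(35673) + 11899)^(1/3))/126)*cos(sqrt(3)*z*(-(63*sqrt(35673) + 11899)^(1/3) + 4/(63*sqrt(35673) + 11899)^(1/3))/126) + C4*exp(z*(-(63*sqrt(35673) + 11899)^(1/3) - 4/(63*sqrt(35673) + 11899)^(1/3) + 2)/63)


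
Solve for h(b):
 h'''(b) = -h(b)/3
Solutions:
 h(b) = C3*exp(-3^(2/3)*b/3) + (C1*sin(3^(1/6)*b/2) + C2*cos(3^(1/6)*b/2))*exp(3^(2/3)*b/6)


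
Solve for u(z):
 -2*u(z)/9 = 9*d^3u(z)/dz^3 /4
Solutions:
 u(z) = C3*exp(-2*3^(2/3)*z/9) + (C1*sin(3^(1/6)*z/3) + C2*cos(3^(1/6)*z/3))*exp(3^(2/3)*z/9)


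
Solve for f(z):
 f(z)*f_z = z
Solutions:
 f(z) = -sqrt(C1 + z^2)
 f(z) = sqrt(C1 + z^2)


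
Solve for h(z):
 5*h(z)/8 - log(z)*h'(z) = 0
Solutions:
 h(z) = C1*exp(5*li(z)/8)


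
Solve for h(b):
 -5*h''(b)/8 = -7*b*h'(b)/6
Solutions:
 h(b) = C1 + C2*erfi(sqrt(210)*b/15)


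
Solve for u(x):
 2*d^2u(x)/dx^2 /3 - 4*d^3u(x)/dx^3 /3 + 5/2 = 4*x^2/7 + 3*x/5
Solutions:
 u(x) = C1 + C2*x + C3*exp(x/2) + x^4/14 + 101*x^3/140 + 687*x^2/280


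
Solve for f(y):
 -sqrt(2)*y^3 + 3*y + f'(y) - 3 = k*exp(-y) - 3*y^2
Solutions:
 f(y) = C1 - k*exp(-y) + sqrt(2)*y^4/4 - y^3 - 3*y^2/2 + 3*y


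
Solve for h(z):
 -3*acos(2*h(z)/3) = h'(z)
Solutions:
 Integral(1/acos(2*_y/3), (_y, h(z))) = C1 - 3*z


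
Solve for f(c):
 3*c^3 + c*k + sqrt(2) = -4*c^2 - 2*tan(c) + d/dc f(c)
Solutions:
 f(c) = C1 + 3*c^4/4 + 4*c^3/3 + c^2*k/2 + sqrt(2)*c - 2*log(cos(c))


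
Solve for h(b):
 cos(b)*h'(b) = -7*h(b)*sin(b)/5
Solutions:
 h(b) = C1*cos(b)^(7/5)


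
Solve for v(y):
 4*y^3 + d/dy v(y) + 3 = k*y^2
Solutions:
 v(y) = C1 + k*y^3/3 - y^4 - 3*y


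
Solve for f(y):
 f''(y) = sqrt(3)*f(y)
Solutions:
 f(y) = C1*exp(-3^(1/4)*y) + C2*exp(3^(1/4)*y)


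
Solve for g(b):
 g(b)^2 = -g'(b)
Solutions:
 g(b) = 1/(C1 + b)


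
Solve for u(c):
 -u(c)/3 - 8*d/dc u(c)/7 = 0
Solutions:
 u(c) = C1*exp(-7*c/24)


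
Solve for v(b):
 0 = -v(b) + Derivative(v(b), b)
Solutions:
 v(b) = C1*exp(b)


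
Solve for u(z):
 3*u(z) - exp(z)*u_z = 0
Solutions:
 u(z) = C1*exp(-3*exp(-z))


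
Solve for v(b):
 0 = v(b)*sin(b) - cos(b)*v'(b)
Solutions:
 v(b) = C1/cos(b)


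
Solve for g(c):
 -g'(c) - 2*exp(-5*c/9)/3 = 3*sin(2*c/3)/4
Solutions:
 g(c) = C1 + 9*cos(2*c/3)/8 + 6*exp(-5*c/9)/5


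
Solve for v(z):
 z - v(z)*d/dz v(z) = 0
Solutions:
 v(z) = -sqrt(C1 + z^2)
 v(z) = sqrt(C1 + z^2)


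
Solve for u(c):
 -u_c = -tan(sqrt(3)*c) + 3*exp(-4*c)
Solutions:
 u(c) = C1 + sqrt(3)*log(tan(sqrt(3)*c)^2 + 1)/6 + 3*exp(-4*c)/4


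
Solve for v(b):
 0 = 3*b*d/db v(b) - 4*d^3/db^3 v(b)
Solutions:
 v(b) = C1 + Integral(C2*airyai(6^(1/3)*b/2) + C3*airybi(6^(1/3)*b/2), b)


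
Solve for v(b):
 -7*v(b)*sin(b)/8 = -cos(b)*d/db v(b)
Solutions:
 v(b) = C1/cos(b)^(7/8)


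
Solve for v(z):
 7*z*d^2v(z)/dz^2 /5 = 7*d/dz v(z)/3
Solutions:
 v(z) = C1 + C2*z^(8/3)


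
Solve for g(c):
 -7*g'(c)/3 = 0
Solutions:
 g(c) = C1


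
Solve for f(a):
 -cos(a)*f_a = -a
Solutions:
 f(a) = C1 + Integral(a/cos(a), a)


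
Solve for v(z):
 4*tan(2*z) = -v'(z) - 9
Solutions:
 v(z) = C1 - 9*z + 2*log(cos(2*z))


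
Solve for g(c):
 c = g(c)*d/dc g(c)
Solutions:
 g(c) = -sqrt(C1 + c^2)
 g(c) = sqrt(C1 + c^2)


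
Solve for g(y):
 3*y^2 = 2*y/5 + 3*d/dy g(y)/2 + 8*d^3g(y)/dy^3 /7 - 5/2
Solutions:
 g(y) = C1 + C2*sin(sqrt(21)*y/4) + C3*cos(sqrt(21)*y/4) + 2*y^3/3 - 2*y^2/15 - 29*y/21


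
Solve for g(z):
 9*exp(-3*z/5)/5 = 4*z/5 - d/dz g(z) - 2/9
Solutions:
 g(z) = C1 + 2*z^2/5 - 2*z/9 + 3*exp(-3*z/5)


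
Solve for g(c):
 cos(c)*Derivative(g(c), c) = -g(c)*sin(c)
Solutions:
 g(c) = C1*cos(c)


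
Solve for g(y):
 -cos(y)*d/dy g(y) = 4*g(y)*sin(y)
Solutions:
 g(y) = C1*cos(y)^4


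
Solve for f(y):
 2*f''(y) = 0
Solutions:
 f(y) = C1 + C2*y


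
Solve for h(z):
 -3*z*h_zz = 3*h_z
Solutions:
 h(z) = C1 + C2*log(z)


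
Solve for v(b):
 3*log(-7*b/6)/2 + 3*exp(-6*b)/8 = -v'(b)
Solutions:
 v(b) = C1 - 3*b*log(-b)/2 + 3*b*(-log(7) + 1 + log(6))/2 + exp(-6*b)/16


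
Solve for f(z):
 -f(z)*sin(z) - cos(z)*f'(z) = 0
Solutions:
 f(z) = C1*cos(z)


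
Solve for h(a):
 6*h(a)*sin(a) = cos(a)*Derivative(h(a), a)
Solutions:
 h(a) = C1/cos(a)^6


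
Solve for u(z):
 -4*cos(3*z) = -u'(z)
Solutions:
 u(z) = C1 + 4*sin(3*z)/3


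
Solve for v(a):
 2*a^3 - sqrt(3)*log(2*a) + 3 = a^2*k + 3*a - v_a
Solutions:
 v(a) = C1 - a^4/2 + a^3*k/3 + 3*a^2/2 + sqrt(3)*a*log(a) - 3*a - sqrt(3)*a + sqrt(3)*a*log(2)


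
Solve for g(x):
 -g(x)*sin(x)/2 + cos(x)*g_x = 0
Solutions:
 g(x) = C1/sqrt(cos(x))


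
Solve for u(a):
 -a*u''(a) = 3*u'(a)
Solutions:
 u(a) = C1 + C2/a^2


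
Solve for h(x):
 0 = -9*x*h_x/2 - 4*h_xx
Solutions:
 h(x) = C1 + C2*erf(3*x/4)


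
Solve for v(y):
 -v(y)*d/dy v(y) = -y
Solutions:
 v(y) = -sqrt(C1 + y^2)
 v(y) = sqrt(C1 + y^2)


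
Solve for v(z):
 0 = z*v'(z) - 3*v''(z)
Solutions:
 v(z) = C1 + C2*erfi(sqrt(6)*z/6)


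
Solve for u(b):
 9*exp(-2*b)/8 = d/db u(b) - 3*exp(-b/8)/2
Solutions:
 u(b) = C1 - 9*exp(-2*b)/16 - 12*exp(-b/8)


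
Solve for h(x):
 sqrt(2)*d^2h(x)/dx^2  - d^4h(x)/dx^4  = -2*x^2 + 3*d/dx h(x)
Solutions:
 h(x) = C1 + C2*exp(3^(1/3)*x*(2*2^(5/6)*3^(1/3)/(sqrt(3)*sqrt(243 - 8*sqrt(2)) + 27)^(1/3) + 2^(2/3)*(sqrt(3)*sqrt(243 - 8*sqrt(2)) + 27)^(1/3))/12)*sin(3^(1/6)*x*(-6*2^(5/6)/(sqrt(3)*sqrt(243 - 8*sqrt(2)) + 27)^(1/3) + 6^(2/3)*(sqrt(3)*sqrt(243 - 8*sqrt(2)) + 27)^(1/3))/12) + C3*exp(3^(1/3)*x*(2*2^(5/6)*3^(1/3)/(sqrt(3)*sqrt(243 - 8*sqrt(2)) + 27)^(1/3) + 2^(2/3)*(sqrt(3)*sqrt(243 - 8*sqrt(2)) + 27)^(1/3))/12)*cos(3^(1/6)*x*(-6*2^(5/6)/(sqrt(3)*sqrt(243 - 8*sqrt(2)) + 27)^(1/3) + 6^(2/3)*(sqrt(3)*sqrt(243 - 8*sqrt(2)) + 27)^(1/3))/12) + C4*exp(-3^(1/3)*x*(2*2^(5/6)*3^(1/3)/(sqrt(3)*sqrt(243 - 8*sqrt(2)) + 27)^(1/3) + 2^(2/3)*(sqrt(3)*sqrt(243 - 8*sqrt(2)) + 27)^(1/3))/6) + 2*x^3/9 + 2*sqrt(2)*x^2/9 + 8*x/27


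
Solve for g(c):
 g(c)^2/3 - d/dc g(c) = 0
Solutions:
 g(c) = -3/(C1 + c)


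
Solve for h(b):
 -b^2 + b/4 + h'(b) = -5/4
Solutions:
 h(b) = C1 + b^3/3 - b^2/8 - 5*b/4


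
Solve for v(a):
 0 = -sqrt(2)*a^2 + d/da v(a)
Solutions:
 v(a) = C1 + sqrt(2)*a^3/3


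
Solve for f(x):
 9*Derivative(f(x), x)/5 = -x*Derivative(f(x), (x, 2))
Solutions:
 f(x) = C1 + C2/x^(4/5)


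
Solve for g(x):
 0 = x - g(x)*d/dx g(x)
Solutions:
 g(x) = -sqrt(C1 + x^2)
 g(x) = sqrt(C1 + x^2)


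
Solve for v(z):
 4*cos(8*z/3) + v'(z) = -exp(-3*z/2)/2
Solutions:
 v(z) = C1 - 3*sin(8*z/3)/2 + exp(-3*z/2)/3


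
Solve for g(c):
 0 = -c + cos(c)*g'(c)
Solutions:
 g(c) = C1 + Integral(c/cos(c), c)


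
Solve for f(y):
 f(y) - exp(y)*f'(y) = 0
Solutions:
 f(y) = C1*exp(-exp(-y))


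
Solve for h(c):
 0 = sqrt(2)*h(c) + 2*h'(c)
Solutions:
 h(c) = C1*exp(-sqrt(2)*c/2)


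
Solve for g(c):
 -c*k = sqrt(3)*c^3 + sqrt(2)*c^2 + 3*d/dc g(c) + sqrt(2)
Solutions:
 g(c) = C1 - sqrt(3)*c^4/12 - sqrt(2)*c^3/9 - c^2*k/6 - sqrt(2)*c/3


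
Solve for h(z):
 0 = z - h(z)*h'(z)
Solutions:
 h(z) = -sqrt(C1 + z^2)
 h(z) = sqrt(C1 + z^2)


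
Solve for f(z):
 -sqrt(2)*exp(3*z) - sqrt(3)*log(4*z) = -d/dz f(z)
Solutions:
 f(z) = C1 + sqrt(3)*z*log(z) + sqrt(3)*z*(-1 + 2*log(2)) + sqrt(2)*exp(3*z)/3


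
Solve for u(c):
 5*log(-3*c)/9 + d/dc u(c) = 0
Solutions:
 u(c) = C1 - 5*c*log(-c)/9 + 5*c*(1 - log(3))/9


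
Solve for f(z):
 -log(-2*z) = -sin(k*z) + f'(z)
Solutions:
 f(z) = C1 - z*log(-z) - z*log(2) + z + Piecewise((-cos(k*z)/k, Ne(k, 0)), (0, True))


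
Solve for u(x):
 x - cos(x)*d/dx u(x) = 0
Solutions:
 u(x) = C1 + Integral(x/cos(x), x)


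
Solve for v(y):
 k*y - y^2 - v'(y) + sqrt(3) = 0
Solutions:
 v(y) = C1 + k*y^2/2 - y^3/3 + sqrt(3)*y


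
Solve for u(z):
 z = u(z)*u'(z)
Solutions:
 u(z) = -sqrt(C1 + z^2)
 u(z) = sqrt(C1 + z^2)


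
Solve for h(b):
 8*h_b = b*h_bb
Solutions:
 h(b) = C1 + C2*b^9


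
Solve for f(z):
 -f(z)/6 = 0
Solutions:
 f(z) = 0


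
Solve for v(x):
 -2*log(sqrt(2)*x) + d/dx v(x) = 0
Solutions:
 v(x) = C1 + 2*x*log(x) - 2*x + x*log(2)


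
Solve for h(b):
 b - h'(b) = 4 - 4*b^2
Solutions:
 h(b) = C1 + 4*b^3/3 + b^2/2 - 4*b


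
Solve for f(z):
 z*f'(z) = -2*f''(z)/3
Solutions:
 f(z) = C1 + C2*erf(sqrt(3)*z/2)


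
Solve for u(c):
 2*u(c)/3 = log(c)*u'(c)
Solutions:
 u(c) = C1*exp(2*li(c)/3)


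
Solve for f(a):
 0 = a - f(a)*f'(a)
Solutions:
 f(a) = -sqrt(C1 + a^2)
 f(a) = sqrt(C1 + a^2)


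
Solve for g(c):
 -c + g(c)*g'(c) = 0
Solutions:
 g(c) = -sqrt(C1 + c^2)
 g(c) = sqrt(C1 + c^2)


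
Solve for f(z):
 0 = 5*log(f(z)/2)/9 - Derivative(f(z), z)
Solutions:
 9*Integral(1/(-log(_y) + log(2)), (_y, f(z)))/5 = C1 - z


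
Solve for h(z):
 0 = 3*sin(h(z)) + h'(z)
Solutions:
 h(z) = -acos((-C1 - exp(6*z))/(C1 - exp(6*z))) + 2*pi
 h(z) = acos((-C1 - exp(6*z))/(C1 - exp(6*z)))


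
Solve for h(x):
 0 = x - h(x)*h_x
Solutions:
 h(x) = -sqrt(C1 + x^2)
 h(x) = sqrt(C1 + x^2)


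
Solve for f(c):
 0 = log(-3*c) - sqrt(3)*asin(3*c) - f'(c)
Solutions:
 f(c) = C1 + c*log(-c) - c + c*log(3) - sqrt(3)*(c*asin(3*c) + sqrt(1 - 9*c^2)/3)


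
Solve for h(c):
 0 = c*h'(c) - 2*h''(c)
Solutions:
 h(c) = C1 + C2*erfi(c/2)


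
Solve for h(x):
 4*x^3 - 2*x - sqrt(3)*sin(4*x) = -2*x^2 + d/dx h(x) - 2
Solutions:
 h(x) = C1 + x^4 + 2*x^3/3 - x^2 + 2*x + sqrt(3)*cos(4*x)/4


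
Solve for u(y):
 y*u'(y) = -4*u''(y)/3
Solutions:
 u(y) = C1 + C2*erf(sqrt(6)*y/4)


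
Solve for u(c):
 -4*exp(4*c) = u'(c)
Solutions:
 u(c) = C1 - exp(4*c)


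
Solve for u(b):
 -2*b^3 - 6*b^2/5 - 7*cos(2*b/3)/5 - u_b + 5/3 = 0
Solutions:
 u(b) = C1 - b^4/2 - 2*b^3/5 + 5*b/3 - 21*sin(2*b/3)/10


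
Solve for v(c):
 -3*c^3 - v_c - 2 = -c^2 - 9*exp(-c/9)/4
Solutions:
 v(c) = C1 - 3*c^4/4 + c^3/3 - 2*c - 81*exp(-c/9)/4


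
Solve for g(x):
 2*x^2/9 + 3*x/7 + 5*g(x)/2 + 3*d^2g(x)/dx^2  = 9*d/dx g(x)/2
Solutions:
 g(x) = -4*x^2/45 - 86*x/175 + (C1*sin(sqrt(39)*x/12) + C2*cos(sqrt(39)*x/12))*exp(3*x/4) - 1762/2625


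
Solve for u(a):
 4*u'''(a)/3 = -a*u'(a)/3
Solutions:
 u(a) = C1 + Integral(C2*airyai(-2^(1/3)*a/2) + C3*airybi(-2^(1/3)*a/2), a)


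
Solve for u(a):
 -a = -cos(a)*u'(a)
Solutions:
 u(a) = C1 + Integral(a/cos(a), a)


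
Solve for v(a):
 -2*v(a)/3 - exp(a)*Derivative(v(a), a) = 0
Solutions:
 v(a) = C1*exp(2*exp(-a)/3)


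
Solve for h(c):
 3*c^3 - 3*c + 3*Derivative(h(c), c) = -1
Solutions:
 h(c) = C1 - c^4/4 + c^2/2 - c/3


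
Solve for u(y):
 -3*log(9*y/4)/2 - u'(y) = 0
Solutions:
 u(y) = C1 - 3*y*log(y)/2 - 3*y*log(3) + 3*y/2 + 3*y*log(2)


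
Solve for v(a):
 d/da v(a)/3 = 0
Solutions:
 v(a) = C1


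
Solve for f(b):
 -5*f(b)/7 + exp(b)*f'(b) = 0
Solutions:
 f(b) = C1*exp(-5*exp(-b)/7)


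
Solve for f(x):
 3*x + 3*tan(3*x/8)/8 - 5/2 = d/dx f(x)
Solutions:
 f(x) = C1 + 3*x^2/2 - 5*x/2 - log(cos(3*x/8))


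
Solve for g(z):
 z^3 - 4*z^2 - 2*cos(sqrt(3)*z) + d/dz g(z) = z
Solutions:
 g(z) = C1 - z^4/4 + 4*z^3/3 + z^2/2 + 2*sqrt(3)*sin(sqrt(3)*z)/3


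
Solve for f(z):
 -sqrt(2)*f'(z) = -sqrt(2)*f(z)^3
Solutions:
 f(z) = -sqrt(2)*sqrt(-1/(C1 + z))/2
 f(z) = sqrt(2)*sqrt(-1/(C1 + z))/2


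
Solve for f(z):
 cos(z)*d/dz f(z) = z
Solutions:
 f(z) = C1 + Integral(z/cos(z), z)


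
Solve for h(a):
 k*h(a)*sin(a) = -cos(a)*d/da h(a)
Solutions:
 h(a) = C1*exp(k*log(cos(a)))


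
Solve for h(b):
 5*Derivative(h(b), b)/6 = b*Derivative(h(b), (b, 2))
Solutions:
 h(b) = C1 + C2*b^(11/6)


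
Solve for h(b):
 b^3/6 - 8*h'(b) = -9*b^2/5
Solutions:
 h(b) = C1 + b^4/192 + 3*b^3/40


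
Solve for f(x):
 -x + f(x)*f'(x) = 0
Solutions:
 f(x) = -sqrt(C1 + x^2)
 f(x) = sqrt(C1 + x^2)


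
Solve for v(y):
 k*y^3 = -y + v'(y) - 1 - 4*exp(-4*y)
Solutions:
 v(y) = C1 + k*y^4/4 + y^2/2 + y - exp(-4*y)


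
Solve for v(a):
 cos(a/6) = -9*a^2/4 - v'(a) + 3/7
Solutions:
 v(a) = C1 - 3*a^3/4 + 3*a/7 - 6*sin(a/6)


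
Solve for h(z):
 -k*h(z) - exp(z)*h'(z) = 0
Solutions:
 h(z) = C1*exp(k*exp(-z))


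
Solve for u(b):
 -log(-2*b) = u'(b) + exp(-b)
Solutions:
 u(b) = C1 - b*log(-b) + b*(1 - log(2)) + exp(-b)


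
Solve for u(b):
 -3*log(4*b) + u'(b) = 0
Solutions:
 u(b) = C1 + 3*b*log(b) - 3*b + b*log(64)


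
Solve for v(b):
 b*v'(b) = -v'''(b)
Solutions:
 v(b) = C1 + Integral(C2*airyai(-b) + C3*airybi(-b), b)


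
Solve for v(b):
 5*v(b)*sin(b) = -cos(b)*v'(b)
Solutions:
 v(b) = C1*cos(b)^5


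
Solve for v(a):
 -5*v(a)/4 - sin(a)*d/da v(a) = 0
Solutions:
 v(a) = C1*(cos(a) + 1)^(5/8)/(cos(a) - 1)^(5/8)


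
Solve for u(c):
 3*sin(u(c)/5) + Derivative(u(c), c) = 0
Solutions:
 3*c + 5*log(cos(u(c)/5) - 1)/2 - 5*log(cos(u(c)/5) + 1)/2 = C1


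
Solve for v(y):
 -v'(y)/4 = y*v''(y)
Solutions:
 v(y) = C1 + C2*y^(3/4)


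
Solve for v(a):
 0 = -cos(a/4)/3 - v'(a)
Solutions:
 v(a) = C1 - 4*sin(a/4)/3


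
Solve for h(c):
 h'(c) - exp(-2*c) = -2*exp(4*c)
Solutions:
 h(c) = C1 - exp(4*c)/2 - exp(-2*c)/2


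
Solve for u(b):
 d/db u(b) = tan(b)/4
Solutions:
 u(b) = C1 - log(cos(b))/4


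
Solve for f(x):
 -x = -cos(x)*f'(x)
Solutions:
 f(x) = C1 + Integral(x/cos(x), x)


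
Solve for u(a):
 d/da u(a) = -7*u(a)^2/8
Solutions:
 u(a) = 8/(C1 + 7*a)


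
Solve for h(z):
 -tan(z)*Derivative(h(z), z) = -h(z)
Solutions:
 h(z) = C1*sin(z)


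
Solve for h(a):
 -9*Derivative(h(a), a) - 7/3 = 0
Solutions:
 h(a) = C1 - 7*a/27


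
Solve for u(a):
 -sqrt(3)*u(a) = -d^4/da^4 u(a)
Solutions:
 u(a) = C1*exp(-3^(1/8)*a) + C2*exp(3^(1/8)*a) + C3*sin(3^(1/8)*a) + C4*cos(3^(1/8)*a)


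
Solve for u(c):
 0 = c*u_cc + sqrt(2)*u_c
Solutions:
 u(c) = C1 + C2*c^(1 - sqrt(2))
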